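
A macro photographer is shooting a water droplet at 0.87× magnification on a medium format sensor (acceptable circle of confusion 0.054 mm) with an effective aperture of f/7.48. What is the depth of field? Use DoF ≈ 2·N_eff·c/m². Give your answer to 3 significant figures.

1.07 mm

At magnification m, DoF ≈ 2·N_eff·c/m² = 2 × 7.48 × 0.054 / 0.87² = 0.8078 / 0.7569 ≈ 1.07 mm.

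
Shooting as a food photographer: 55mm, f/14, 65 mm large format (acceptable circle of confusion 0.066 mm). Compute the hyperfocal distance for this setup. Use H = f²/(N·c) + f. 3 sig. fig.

Hyperfocal distance H = f²/(N·c) + f = 55²/(14 × 0.066) + 55 = 3025/0.924 + 55 ≈ 3328.8 mm ≈ 3.33 m.

3.33 m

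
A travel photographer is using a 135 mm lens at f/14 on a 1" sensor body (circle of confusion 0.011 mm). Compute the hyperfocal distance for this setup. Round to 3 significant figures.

Hyperfocal distance H = f²/(N·c) + f = 135²/(14 × 0.011) + 135 = 18225/0.154 + 135 ≈ 118479.2 mm ≈ 118 m.

118 m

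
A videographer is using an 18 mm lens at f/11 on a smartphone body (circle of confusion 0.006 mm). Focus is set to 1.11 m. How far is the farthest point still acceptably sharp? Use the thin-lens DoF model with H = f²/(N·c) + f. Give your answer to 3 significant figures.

Hyperfocal distance H = f²/(N·c) + f = 18²/(11 × 0.006) + 18 = 324/0.066 + 18 ≈ 4927.1 mm ≈ 4.927 m.
Far limit Df = s·(H − f)/(H − s) = 1110 × (4927.1 − 18) / (4927.1 − 1110) = 1110 × 4909.1 / 3817.1 ≈ 1427.6 mm ≈ 1.43 m.

1.43 m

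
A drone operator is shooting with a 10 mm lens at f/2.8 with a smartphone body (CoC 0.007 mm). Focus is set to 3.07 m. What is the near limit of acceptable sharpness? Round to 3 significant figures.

Hyperfocal distance H = f²/(N·c) + f = 10²/(2.8 × 0.007) + 10 = 100/0.0196 + 10 ≈ 5112.0 mm ≈ 5.112 m.
Near limit Dn = s·(H − f)/(H + s − 2f) = 3070 × (5112.0 − 10) / (5112.0 + 3070 − 2 × 10) = 3070 × 5102.0 / 8162.0 ≈ 1919.0 mm ≈ 1.92 m.

1.92 m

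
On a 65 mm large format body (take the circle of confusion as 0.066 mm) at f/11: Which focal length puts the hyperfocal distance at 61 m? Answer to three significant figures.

From H = f²/(N·c) + f, with f ≪ H: f ≈ √(H·N·c) = √(61000 × 11 × 0.066) = √44286 ≈ 210.4 mm.
The +f correction barely moves this — solving exactly, f² + N·c·f − N·c·H = 0 ⇒ f = (−N·c + √((N·c)² + 4·N·c·H))/2 = (−0.726 + √177145)/2 ≈ 210.08 mm, so f ≈ 210 mm.

210 mm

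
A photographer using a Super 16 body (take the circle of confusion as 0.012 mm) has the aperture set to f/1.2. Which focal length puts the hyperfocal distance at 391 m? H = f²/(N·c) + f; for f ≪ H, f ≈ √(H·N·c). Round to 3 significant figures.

From H = f²/(N·c) + f, with f ≪ H: f ≈ √(H·N·c) = √(391000 × 1.2 × 0.012) = √5630.4 ≈ 75.04 mm.
The +f correction barely moves this — solving exactly, f² + N·c·f − N·c·H = 0 ⇒ f = (−N·c + √((N·c)² + 4·N·c·H))/2 = (−0.0144 + √22522)/2 ≈ 75.029 mm, so f ≈ 75.0 mm.

75.0 mm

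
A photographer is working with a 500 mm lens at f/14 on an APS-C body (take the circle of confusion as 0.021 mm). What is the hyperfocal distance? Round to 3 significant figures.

Hyperfocal distance H = f²/(N·c) + f = 500²/(14 × 0.021) + 500 = 250000/0.294 + 500 ≈ 850840.1 mm ≈ 851 m.

851 m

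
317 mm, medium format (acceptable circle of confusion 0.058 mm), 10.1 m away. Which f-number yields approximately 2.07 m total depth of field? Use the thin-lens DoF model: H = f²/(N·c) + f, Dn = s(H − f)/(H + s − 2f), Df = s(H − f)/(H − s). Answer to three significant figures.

f/18

Write h = H − f = f²/(N·c). The thin-lens limits are Dn = s·h/(h + (s−f)) and Df = s·h/(h − (s−f)), so DoF = Df − Dn = 2·s·(s−f)·h / (h² − (s−f)²).
That is a quadratic in h: DoF·h² − 2·s·(s−f)·h − DoF·(s−f)² = 0 ⇒ h = (s−f)·(s + √(s² + DoF²)) / DoF = 9783 × (10100 + √(10100² + 2070²)) / 2070 = 9783 × (10100 + 10309.9) / 2070 ≈ 96459 mm.
Then N = f²/(c·h) = 317² / (0.058 × 96459) = 100489 / 5594.6 ≈ 18.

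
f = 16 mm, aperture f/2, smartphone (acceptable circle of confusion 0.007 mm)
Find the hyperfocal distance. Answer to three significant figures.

18.3 m

Hyperfocal distance H = f²/(N·c) + f = 16²/(2 × 0.007) + 16 = 256/0.014 + 16 ≈ 18301.7 mm ≈ 18.3 m.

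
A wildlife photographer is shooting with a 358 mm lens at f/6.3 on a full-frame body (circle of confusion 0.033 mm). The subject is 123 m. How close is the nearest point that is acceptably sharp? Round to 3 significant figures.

Hyperfocal distance H = f²/(N·c) + f = 358²/(6.3 × 0.033) + 358 = 128164/0.2079 + 358 ≈ 616827.5 mm ≈ 616.8 m.
Near limit Dn = s·(H − f)/(H + s − 2f) = 123000 × (616827.5 − 358) / (616827.5 + 123000 − 2 × 358) = 123000 × 616469.5 / 739111.5 ≈ 102590 mm ≈ 103 m.

103 m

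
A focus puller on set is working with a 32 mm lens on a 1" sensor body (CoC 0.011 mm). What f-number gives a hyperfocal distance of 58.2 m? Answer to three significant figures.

f/1.60

Rearrange H = f²/(N·c) + f for N: N = f² / ((H − f)·c).
N = 32² / ((58200 − 32) × 0.011) = 1024 / 639.8 ≈ 1.60.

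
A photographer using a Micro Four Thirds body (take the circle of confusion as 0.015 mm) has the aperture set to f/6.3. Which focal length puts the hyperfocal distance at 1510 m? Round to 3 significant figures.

From H = f²/(N·c) + f, with f ≪ H: f ≈ √(H·N·c) = √(1510000 × 6.3 × 0.015) = √142695 ≈ 377.7 mm.
The +f correction barely moves this — solving exactly, f² + N·c·f − N·c·H = 0 ⇒ f = (−N·c + √((N·c)² + 4·N·c·H))/2 = (−0.0945 + √570780)/2 ≈ 377.70 mm, so f ≈ 378 mm.

378 mm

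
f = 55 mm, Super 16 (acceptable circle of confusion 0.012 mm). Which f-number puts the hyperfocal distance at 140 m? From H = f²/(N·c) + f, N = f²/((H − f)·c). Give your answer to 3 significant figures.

f/1.80

Rearrange H = f²/(N·c) + f for N: N = f² / ((H − f)·c).
N = 55² / ((140000 − 55) × 0.012) = 3025 / 1679 ≈ 1.80.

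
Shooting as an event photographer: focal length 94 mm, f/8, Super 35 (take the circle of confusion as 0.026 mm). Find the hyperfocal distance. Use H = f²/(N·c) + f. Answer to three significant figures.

42.6 m

Hyperfocal distance H = f²/(N·c) + f = 94²/(8 × 0.026) + 94 = 8836/0.208 + 94 ≈ 42574.8 mm ≈ 42.6 m.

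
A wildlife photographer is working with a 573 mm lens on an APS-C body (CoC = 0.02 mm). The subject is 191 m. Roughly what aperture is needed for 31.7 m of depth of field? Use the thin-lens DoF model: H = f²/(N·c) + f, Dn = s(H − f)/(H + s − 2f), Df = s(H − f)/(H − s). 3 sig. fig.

Write h = H − f = f²/(N·c). The thin-lens limits are Dn = s·h/(h + (s−f)) and Df = s·h/(h − (s−f)), so DoF = Df − Dn = 2·s·(s−f)·h / (h² − (s−f)²).
That is a quadratic in h: DoF·h² − 2·s·(s−f)·h − DoF·(s−f)² = 0 ⇒ h = (s−f)·(s + √(s² + DoF²)) / DoF = 190427 × (191000 + √(191000² + 31700²)) / 31700 = 190427 × (191000 + 193613) / 31700 ≈ 2310431 mm.
Then N = f²/(c·h) = 573² / (0.02 × 2310431) = 328329 / 46209 ≈ 7.11.

f/7.11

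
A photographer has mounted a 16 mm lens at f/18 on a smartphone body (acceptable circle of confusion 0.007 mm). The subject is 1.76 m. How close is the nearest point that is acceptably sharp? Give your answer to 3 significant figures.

Hyperfocal distance H = f²/(N·c) + f = 16²/(18 × 0.007) + 16 = 256/0.126 + 16 ≈ 2047.7 mm ≈ 2.048 m.
Near limit Dn = s·(H − f)/(H + s − 2f) = 1760 × (2047.7 − 16) / (2047.7 + 1760 − 2 × 16) = 1760 × 2031.7 / 3775.7 ≈ 947.06 mm ≈ 0.947 m.

0.947 m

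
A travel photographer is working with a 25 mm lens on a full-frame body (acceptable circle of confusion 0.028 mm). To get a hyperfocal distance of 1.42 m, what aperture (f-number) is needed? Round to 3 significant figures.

f/16

Rearrange H = f²/(N·c) + f for N: N = f² / ((H − f)·c).
N = 25² / ((1420 − 25) × 0.028) = 625 / 39.06 ≈ 16.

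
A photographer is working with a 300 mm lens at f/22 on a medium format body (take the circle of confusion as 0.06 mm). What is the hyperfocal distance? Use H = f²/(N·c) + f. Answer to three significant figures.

68.5 m

Hyperfocal distance H = f²/(N·c) + f = 300²/(22 × 0.06) + 300 = 90000/1.32 + 300 ≈ 68481.8 mm ≈ 68.5 m.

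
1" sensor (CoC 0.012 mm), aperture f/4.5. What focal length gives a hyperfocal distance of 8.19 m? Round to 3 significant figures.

From H = f²/(N·c) + f, with f ≪ H: f ≈ √(H·N·c) = √(8190 × 4.5 × 0.012) = √442.26 ≈ 21.03 mm.
The +f correction barely moves this — solving exactly, f² + N·c·f − N·c·H = 0 ⇒ f = (−N·c + √((N·c)² + 4·N·c·H))/2 = (−0.054 + √1769.0)/2 ≈ 21.003 mm, so f ≈ 21.0 mm.

21.0 mm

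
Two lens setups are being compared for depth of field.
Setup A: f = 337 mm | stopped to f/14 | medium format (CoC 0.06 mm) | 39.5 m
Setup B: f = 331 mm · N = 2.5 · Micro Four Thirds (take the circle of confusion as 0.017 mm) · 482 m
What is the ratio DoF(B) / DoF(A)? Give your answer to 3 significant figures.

Setup A: H = 337²/(14×0.06) + 337 ≈ 135538.2 mm; DoF = Df − Dn = 55608 − 30628 ≈ 24980 mm.
Setup B: H = 331²/(2.5×0.017) + 331 ≈ 2578236.9 mm; DoF = Df − Dn = 592753 − 406119 ≈ 186634 mm.
Ratio = 186634 / 24980 ≈ 7.47.

7.47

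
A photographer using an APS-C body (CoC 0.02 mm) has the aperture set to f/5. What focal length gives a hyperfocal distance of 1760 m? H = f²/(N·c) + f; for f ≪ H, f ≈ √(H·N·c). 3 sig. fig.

419 mm

From H = f²/(N·c) + f, with f ≪ H: f ≈ √(H·N·c) = √(1760000 × 5 × 0.02) = √176000 ≈ 419.5 mm.
Exact: f² + N·c·f − N·c·H = 0 ⇒ f = (−N·c + √((N·c)² + 4·N·c·H))/2 = (−0.1 + √704000)/2 ≈ 419.47 mm ≈ 419 mm.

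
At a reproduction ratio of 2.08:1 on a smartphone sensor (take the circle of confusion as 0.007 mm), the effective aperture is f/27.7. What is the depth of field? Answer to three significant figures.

0.0896 mm

At magnification m, DoF ≈ 2·N_eff·c/m² = 2 × 27.7 × 0.007 / 2.08² = 0.3878 / 4.326 ≈ 0.0896 mm.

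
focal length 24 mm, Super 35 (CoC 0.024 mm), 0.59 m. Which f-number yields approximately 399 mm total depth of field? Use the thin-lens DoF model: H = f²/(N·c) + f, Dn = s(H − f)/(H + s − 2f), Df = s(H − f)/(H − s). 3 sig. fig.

Write h = H − f = f²/(N·c). The thin-lens limits are Dn = s·h/(h + (s−f)) and Df = s·h/(h − (s−f)), so DoF = Df − Dn = 2·s·(s−f)·h / (h² − (s−f)²).
That is a quadratic in h: DoF·h² − 2·s·(s−f)·h − DoF·(s−f)² = 0 ⇒ h = (s−f)·(s + √(s² + DoF²)) / DoF = 566 × (590 + √(590² + 399²)) / 399 = 566 × (590 + 712.251) / 399 ≈ 1847.3 mm.
Then N = f²/(c·h) = 24² / (0.024 × 1847.3) = 576 / 44.335 ≈ 13.

f/13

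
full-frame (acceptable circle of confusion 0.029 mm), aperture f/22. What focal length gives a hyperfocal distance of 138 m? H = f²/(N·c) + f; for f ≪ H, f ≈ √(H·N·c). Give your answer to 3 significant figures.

296 mm

From H = f²/(N·c) + f, with f ≪ H: f ≈ √(H·N·c) = √(138000 × 22 × 0.029) = √88044 ≈ 296.7 mm.
Exact: f² + N·c·f − N·c·H = 0 ⇒ f = (−N·c + √((N·c)² + 4·N·c·H))/2 = (−0.638 + √352176)/2 ≈ 296.40 mm ≈ 296 mm.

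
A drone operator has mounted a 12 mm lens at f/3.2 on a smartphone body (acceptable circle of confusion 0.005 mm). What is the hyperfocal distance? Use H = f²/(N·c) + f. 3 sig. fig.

9.01 m

Hyperfocal distance H = f²/(N·c) + f = 12²/(3.2 × 0.005) + 12 = 144/0.016 + 12 ≈ 9012.0 mm ≈ 9.01 m.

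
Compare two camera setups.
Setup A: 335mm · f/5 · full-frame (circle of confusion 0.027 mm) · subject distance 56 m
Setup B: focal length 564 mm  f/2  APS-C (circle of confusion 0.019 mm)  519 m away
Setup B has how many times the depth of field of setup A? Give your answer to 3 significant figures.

Setup A: H = 335²/(5×0.027) + 335 ≈ 831631.3 mm; DoF = Df − Dn = 60019.0 − 52485.5 ≈ 7533.5 mm.
Setup B: H = 564²/(2×0.019) + 564 ≈ 8371511.4 mm; DoF = Df − Dn = 553265 − 488732 ≈ 64533 mm.
Ratio = 64533 / 7533.5 ≈ 8.57.

8.57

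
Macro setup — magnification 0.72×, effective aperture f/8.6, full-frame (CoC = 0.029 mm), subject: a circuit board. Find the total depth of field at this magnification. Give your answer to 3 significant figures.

At magnification m, DoF ≈ 2·N_eff·c/m² = 2 × 8.6 × 0.029 / 0.72² = 0.4988 / 0.5184 ≈ 0.962 mm.

0.962 mm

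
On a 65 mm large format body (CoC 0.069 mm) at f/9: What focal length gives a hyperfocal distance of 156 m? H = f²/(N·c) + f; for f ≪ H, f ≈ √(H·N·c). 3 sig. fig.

From H = f²/(N·c) + f, with f ≪ H: f ≈ √(H·N·c) = √(156000 × 9 × 0.069) = √96876 ≈ 311.2 mm.
The +f correction barely moves this — solving exactly, f² + N·c·f − N·c·H = 0 ⇒ f = (−N·c + √((N·c)² + 4·N·c·H))/2 = (−0.621 + √387504)/2 ≈ 310.94 mm, so f ≈ 311 mm.

311 mm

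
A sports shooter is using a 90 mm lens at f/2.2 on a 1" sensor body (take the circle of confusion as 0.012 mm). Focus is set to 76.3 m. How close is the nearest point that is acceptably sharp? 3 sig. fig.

61.1 m

Hyperfocal distance H = f²/(N·c) + f = 90²/(2.2 × 0.012) + 90 = 8100/0.0264 + 90 ≈ 306908.2 mm ≈ 306.9 m.
Near limit Dn = s·(H − f)/(H + s − 2f) = 76300 × (306908.2 − 90) / (306908.2 + 76300 − 2 × 90) = 76300 × 306818.2 / 383028.2 ≈ 61119 mm ≈ 61.1 m.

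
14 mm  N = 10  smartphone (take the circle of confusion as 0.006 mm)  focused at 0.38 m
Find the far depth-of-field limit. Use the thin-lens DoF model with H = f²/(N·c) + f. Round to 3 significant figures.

Hyperfocal distance H = f²/(N·c) + f = 14²/(10 × 0.006) + 14 = 196/0.06 + 14 ≈ 3280.7 mm ≈ 3.281 m.
Far limit Df = s·(H − f)/(H − s) = 380 × (3280.7 − 14) / (3280.7 − 380) = 380 × 3266.7 / 2900.7 ≈ 427.95 mm.

428 mm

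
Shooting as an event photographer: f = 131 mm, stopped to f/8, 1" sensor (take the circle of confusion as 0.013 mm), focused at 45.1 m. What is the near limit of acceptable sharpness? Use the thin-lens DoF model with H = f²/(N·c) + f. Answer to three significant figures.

35.4 m

Hyperfocal distance H = f²/(N·c) + f = 131²/(8 × 0.013) + 131 = 17161/0.104 + 131 ≈ 165140.6 mm ≈ 165.1 m.
Near limit Dn = s·(H − f)/(H + s − 2f) = 45100 × (165140.6 − 131) / (165140.6 + 45100 − 2 × 131) = 45100 × 165009.6 / 209978.6 ≈ 35441 mm ≈ 35.4 m.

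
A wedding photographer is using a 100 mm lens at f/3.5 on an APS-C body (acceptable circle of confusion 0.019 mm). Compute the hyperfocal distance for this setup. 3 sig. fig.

Hyperfocal distance H = f²/(N·c) + f = 100²/(3.5 × 0.019) + 100 = 10000/0.0665 + 100 ≈ 150475.9 mm ≈ 150 m.

150 m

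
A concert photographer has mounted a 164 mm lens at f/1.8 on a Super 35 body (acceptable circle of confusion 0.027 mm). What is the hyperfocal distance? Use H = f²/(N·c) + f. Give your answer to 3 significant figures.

554 m

Hyperfocal distance H = f²/(N·c) + f = 164²/(1.8 × 0.027) + 164 = 26896/0.0486 + 164 ≈ 553579.6 mm ≈ 554 m.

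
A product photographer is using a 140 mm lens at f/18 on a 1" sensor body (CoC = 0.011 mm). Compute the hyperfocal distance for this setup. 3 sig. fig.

99.1 m

Hyperfocal distance H = f²/(N·c) + f = 140²/(18 × 0.011) + 140 = 19600/0.198 + 140 ≈ 99129.9 mm ≈ 99.1 m.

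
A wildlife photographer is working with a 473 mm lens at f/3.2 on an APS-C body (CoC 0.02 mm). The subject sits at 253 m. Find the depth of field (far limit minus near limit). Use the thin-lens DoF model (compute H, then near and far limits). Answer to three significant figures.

Hyperfocal distance H = f²/(N·c) + f = 473²/(3.2 × 0.02) + 473 = 223729/0.064 + 473 ≈ 3496238.6 mm ≈ 3496 m.
Near limit Dn = s·(H − f)/(H + s − 2f) = 253000 × (3496238.6 − 473) / (3496238.6 + 253000 − 2 × 473) = 253000 × 3495765.6 / 3748292.6 ≈ 235955 mm.
Far limit Df = s·(H − f)/(H − s) = 253000 × (3496238.6 − 473) / (3496238.6 − 253000) = 253000 × 3495765.6 / 3243238.6 ≈ 272699 mm.
Depth of field = Df − Dn = 272699 − 235955 ≈ 36744 mm ≈ 36.7 m.

36.7 m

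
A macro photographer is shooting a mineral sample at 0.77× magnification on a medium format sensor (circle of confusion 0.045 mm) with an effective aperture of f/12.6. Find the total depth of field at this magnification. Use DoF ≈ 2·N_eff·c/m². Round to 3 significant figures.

1.91 mm

At magnification m, DoF ≈ 2·N_eff·c/m² = 2 × 12.6 × 0.045 / 0.77² = 1.134 / 0.5929 ≈ 1.91 mm.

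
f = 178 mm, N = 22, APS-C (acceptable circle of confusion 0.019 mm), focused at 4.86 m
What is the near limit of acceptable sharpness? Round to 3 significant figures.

Hyperfocal distance H = f²/(N·c) + f = 178²/(22 × 0.019) + 178 = 31684/0.418 + 178 ≈ 75977.0 mm ≈ 75.98 m.
Near limit Dn = s·(H − f)/(H + s − 2f) = 4860 × (75977.0 − 178) / (75977.0 + 4860 − 2 × 178) = 4860 × 75799.0 / 80481.0 ≈ 4577.3 mm ≈ 4.58 m.

4.58 m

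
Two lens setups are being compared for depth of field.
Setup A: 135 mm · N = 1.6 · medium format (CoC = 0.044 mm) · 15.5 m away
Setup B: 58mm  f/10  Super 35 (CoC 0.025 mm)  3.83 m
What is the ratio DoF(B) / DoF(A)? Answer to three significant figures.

Setup A: H = 135²/(1.6×0.044) + 135 ≈ 259012.8 mm; DoF = Df − Dn = 16478.0 − 14631.6 ≈ 1846.4 mm.
Setup B: H = 58²/(10×0.025) + 58 ≈ 13514.0 mm; DoF = Df − Dn = 5321.8 − 2991.4 ≈ 2330.4 mm.
Ratio = 2330.4 / 1846.4 ≈ 1.26.

1.26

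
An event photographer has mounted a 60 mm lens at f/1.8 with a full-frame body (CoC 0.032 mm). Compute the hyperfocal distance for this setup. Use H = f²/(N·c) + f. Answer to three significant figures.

62.6 m

Hyperfocal distance H = f²/(N·c) + f = 60²/(1.8 × 0.032) + 60 = 3600/0.0576 + 60 ≈ 62560.0 mm ≈ 62.6 m.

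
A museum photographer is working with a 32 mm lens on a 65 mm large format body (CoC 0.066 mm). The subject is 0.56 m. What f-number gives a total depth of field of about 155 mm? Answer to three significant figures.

f/3.99

Write h = H − f = f²/(N·c). The thin-lens limits are Dn = s·h/(h + (s−f)) and Df = s·h/(h − (s−f)), so DoF = Df − Dn = 2·s·(s−f)·h / (h² − (s−f)²).
That is a quadratic in h: DoF·h² − 2·s·(s−f)·h − DoF·(s−f)² = 0 ⇒ h = (s−f)·(s + √(s² + DoF²)) / DoF = 528 × (560 + √(560² + 155²)) / 155 = 528 × (560 + 581.055) / 155 ≈ 3886.9 mm.
Then N = f²/(c·h) = 32² / (0.066 × 3886.9) = 1024 / 256.54 ≈ 3.99.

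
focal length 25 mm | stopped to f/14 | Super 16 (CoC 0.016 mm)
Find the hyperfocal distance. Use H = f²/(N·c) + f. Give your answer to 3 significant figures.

2.82 m

Hyperfocal distance H = f²/(N·c) + f = 25²/(14 × 0.016) + 25 = 625/0.224 + 25 ≈ 2815.2 mm ≈ 2.82 m.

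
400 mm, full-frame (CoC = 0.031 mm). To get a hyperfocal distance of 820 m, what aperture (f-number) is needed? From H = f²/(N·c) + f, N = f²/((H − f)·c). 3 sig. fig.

Rearrange H = f²/(N·c) + f for N: N = f² / ((H − f)·c).
N = 400² / ((820000 − 400) × 0.031) = 160000 / 25408 ≈ 6.30.

f/6.30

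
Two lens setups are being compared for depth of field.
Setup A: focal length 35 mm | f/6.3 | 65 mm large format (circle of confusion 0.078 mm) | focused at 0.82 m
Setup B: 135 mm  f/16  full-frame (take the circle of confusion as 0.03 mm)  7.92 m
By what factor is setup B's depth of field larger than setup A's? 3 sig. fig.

5.91

Setup A: H = 35²/(6.3×0.078) + 35 ≈ 2527.9 mm; DoF = Df − Dn = 1196.90 − 623.62 ≈ 573.28 mm.
Setup B: H = 135²/(16×0.03) + 135 ≈ 38103.8 mm; DoF = Df − Dn = 9962.7 − 6572.4 ≈ 3390.3 mm.
Ratio = 3390.3 / 573.28 ≈ 5.91.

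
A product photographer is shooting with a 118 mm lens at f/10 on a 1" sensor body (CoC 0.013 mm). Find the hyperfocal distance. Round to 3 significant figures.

107 m

Hyperfocal distance H = f²/(N·c) + f = 118²/(10 × 0.013) + 118 = 13924/0.13 + 118 ≈ 107225.7 mm ≈ 107 m.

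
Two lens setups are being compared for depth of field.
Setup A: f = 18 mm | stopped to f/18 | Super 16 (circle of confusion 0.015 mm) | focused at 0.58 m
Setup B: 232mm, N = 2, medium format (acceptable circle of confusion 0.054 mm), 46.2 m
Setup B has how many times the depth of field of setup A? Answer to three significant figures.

Setup A: H = 18²/(18×0.015) + 18 ≈ 1218.0 mm; DoF = Df − Dn = 1090.91 − 395.01 ≈ 695.90 mm.
Setup B: H = 232²/(2×0.054) + 232 ≈ 498602.4 mm; DoF = Df − Dn = 50894.3 − 42298.5 ≈ 8595.8 mm.
Ratio = 8595.8 / 695.90 ≈ 12.4.

12.4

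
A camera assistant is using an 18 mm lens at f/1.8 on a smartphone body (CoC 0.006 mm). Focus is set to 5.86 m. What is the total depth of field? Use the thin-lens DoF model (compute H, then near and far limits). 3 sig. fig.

Hyperfocal distance H = f²/(N·c) + f = 18²/(1.8 × 0.006) + 18 = 324/0.0108 + 18 ≈ 30018.0 mm ≈ 30.02 m.
Near limit Dn = s·(H − f)/(H + s − 2f) = 5860 × (30018.0 − 18) / (30018.0 + 5860 − 2 × 18) = 5860 × 30000.0 / 35842.0 ≈ 4904.9 mm.
Far limit Df = s·(H − f)/(H − s) = 5860 × (30018.0 − 18) / (30018.0 − 5860) = 5860 × 30000.0 / 24158.0 ≈ 7277.1 mm.
Depth of field = Df − Dn = 7277.1 − 4904.9 ≈ 2372.2 mm ≈ 2.37 m.

2.37 m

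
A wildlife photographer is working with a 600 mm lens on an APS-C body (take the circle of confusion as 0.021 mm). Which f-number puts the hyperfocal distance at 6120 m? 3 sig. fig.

f/2.80

Rearrange H = f²/(N·c) + f for N: N = f² / ((H − f)·c).
N = 600² / ((6120000 − 600) × 0.021) = 360000 / 128507 ≈ 2.80.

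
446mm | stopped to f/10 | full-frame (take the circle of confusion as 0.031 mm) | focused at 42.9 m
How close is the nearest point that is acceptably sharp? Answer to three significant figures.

Hyperfocal distance H = f²/(N·c) + f = 446²/(10 × 0.031) + 446 = 198916/0.31 + 446 ≈ 642110.5 mm ≈ 642.1 m.
Near limit Dn = s·(H − f)/(H + s − 2f) = 42900 × (642110.5 − 446) / (642110.5 + 42900 − 2 × 446) = 42900 × 641664.5 / 684118.5 ≈ 40238 mm ≈ 40.2 m.

40.2 m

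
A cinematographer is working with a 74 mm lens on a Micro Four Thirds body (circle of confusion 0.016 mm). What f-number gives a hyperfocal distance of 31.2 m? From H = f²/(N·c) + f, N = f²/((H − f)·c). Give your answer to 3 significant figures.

Rearrange H = f²/(N·c) + f for N: N = f² / ((H − f)·c).
N = 74² / ((31200 − 74) × 0.016) = 5476 / 498.0 ≈ 11.

f/11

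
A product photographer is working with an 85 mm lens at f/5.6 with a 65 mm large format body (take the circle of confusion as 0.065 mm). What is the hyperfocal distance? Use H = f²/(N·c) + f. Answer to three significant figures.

19.9 m

Hyperfocal distance H = f²/(N·c) + f = 85²/(5.6 × 0.065) + 85 = 7225/0.364 + 85 ≈ 19933.9 mm ≈ 19.9 m.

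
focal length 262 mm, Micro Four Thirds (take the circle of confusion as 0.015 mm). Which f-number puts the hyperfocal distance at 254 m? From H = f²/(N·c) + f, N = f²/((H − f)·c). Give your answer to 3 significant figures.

Rearrange H = f²/(N·c) + f for N: N = f² / ((H − f)·c).
N = 262² / ((254000 − 262) × 0.015) = 68644 / 3806 ≈ 18.

f/18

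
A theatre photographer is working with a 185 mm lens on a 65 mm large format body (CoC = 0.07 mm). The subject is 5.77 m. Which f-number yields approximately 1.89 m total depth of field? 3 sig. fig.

Write h = H − f = f²/(N·c). The thin-lens limits are Dn = s·h/(h + (s−f)) and Df = s·h/(h − (s−f)), so DoF = Df − Dn = 2·s·(s−f)·h / (h² − (s−f)²).
That is a quadratic in h: DoF·h² − 2·s·(s−f)·h − DoF·(s−f)² = 0 ⇒ h = (s−f)·(s + √(s² + DoF²)) / DoF = 5585 × (5770 + √(5770² + 1890²)) / 1890 = 5585 × (5770 + 6071.66) / 1890 ≈ 34992 mm.
Then N = f²/(c·h) = 185² / (0.07 × 34992) = 34225 / 2449.5 ≈ 14.

f/14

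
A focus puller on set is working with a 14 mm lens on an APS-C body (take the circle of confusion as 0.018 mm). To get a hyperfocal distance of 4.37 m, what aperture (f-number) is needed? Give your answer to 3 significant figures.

f/2.50

Rearrange H = f²/(N·c) + f for N: N = f² / ((H − f)·c).
N = 14² / ((4370 − 14) × 0.018) = 196 / 78.41 ≈ 2.50.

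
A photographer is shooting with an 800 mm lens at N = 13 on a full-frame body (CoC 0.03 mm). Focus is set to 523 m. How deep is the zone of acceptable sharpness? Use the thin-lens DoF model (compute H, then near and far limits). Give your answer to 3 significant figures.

370 m

Hyperfocal distance H = f²/(N·c) + f = 800²/(13 × 0.03) + 800 = 640000/0.39 + 800 ≈ 1641825.6 mm ≈ 1642 m.
Near limit Dn = s·(H − f)/(H + s − 2f) = 523000 × (1641825.6 − 800) / (1641825.6 + 523000 − 2 × 800) = 523000 × 1641025.6 / 2163225.6 ≈ 396748 mm.
Far limit Df = s·(H − f)/(H − s) = 523000 × (1641825.6 − 800) / (1641825.6 − 523000) = 523000 × 1641025.6 / 1118825.6 ≈ 767105 mm.
Depth of field = Df − Dn = 767105 − 396748 ≈ 370357 mm ≈ 370 m.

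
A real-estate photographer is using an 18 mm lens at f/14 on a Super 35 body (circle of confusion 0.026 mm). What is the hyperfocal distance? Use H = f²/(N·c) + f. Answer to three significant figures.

0.908 m

Hyperfocal distance H = f²/(N·c) + f = 18²/(14 × 0.026) + 18 = 324/0.364 + 18 ≈ 908.1 mm ≈ 0.908 m.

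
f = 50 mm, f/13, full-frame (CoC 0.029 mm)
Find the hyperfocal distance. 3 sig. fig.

6.68 m

Hyperfocal distance H = f²/(N·c) + f = 50²/(13 × 0.029) + 50 = 2500/0.377 + 50 ≈ 6681.3 mm ≈ 6.68 m.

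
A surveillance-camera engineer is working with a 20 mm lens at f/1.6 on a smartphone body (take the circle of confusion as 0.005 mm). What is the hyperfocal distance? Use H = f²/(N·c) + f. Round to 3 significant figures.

Hyperfocal distance H = f²/(N·c) + f = 20²/(1.6 × 0.005) + 20 = 400/0.008 + 20 ≈ 50020.0 mm ≈ 50.0 m.

50.0 m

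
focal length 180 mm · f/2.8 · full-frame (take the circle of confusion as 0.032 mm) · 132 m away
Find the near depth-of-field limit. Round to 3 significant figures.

Hyperfocal distance H = f²/(N·c) + f = 180²/(2.8 × 0.032) + 180 = 32400/0.0896 + 180 ≈ 361787.1 mm ≈ 361.8 m.
Near limit Dn = s·(H − f)/(H + s − 2f) = 132000 × (361787.1 − 180) / (361787.1 + 132000 − 2 × 180) = 132000 × 361607.1 / 493427.1 ≈ 96736 mm ≈ 96.7 m.

96.7 m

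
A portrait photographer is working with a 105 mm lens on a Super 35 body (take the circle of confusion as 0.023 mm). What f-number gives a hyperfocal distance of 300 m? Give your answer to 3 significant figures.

f/1.60

Rearrange H = f²/(N·c) + f for N: N = f² / ((H − f)·c).
N = 105² / ((300000 − 105) × 0.023) = 11025 / 6898 ≈ 1.60.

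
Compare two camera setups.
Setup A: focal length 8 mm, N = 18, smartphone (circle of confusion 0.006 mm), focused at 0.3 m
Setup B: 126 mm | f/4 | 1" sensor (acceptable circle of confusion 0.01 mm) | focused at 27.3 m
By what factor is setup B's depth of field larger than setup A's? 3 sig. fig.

9.62

Setup A: H = 8²/(18×0.006) + 8 ≈ 600.6 mm; DoF = Df − Dn = 591.42 − 200.97 ≈ 390.45 mm.
Setup B: H = 126²/(4×0.01) + 126 ≈ 397026.0 mm; DoF = Df − Dn = 29306.5 − 25550.7 ≈ 3755.8 mm.
Ratio = 3755.8 / 390.45 ≈ 9.62.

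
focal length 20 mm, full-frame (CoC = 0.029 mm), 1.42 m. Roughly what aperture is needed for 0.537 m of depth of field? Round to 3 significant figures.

f/1.80

Write h = H − f = f²/(N·c). The thin-lens limits are Dn = s·h/(h + (s−f)) and Df = s·h/(h − (s−f)), so DoF = Df − Dn = 2·s·(s−f)·h / (h² − (s−f)²).
That is a quadratic in h: DoF·h² − 2·s·(s−f)·h − DoF·(s−f)² = 0 ⇒ h = (s−f)·(s + √(s² + DoF²)) / DoF = 1400 × (1420 + √(1420² + 537²)) / 537 = 1400 × (1420 + 1518.15) / 537 ≈ 7660.0 mm.
Then N = f²/(c·h) = 20² / (0.029 × 7660.0) = 400 / 222.14 ≈ 1.80.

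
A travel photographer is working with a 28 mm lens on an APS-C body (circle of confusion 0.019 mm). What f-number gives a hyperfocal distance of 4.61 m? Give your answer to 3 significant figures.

Rearrange H = f²/(N·c) + f for N: N = f² / ((H − f)·c).
N = 28² / ((4610 − 28) × 0.019) = 784 / 87.06 ≈ 9.01.

f/9.01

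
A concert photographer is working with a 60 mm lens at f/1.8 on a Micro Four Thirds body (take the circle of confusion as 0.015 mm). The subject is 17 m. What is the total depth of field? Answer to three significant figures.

4.39 m

Hyperfocal distance H = f²/(N·c) + f = 60²/(1.8 × 0.015) + 60 = 3600/0.027 + 60 ≈ 133393.3 mm ≈ 133.4 m.
Near limit Dn = s·(H − f)/(H + s − 2f) = 17000 × (133393.3 − 60) / (133393.3 + 17000 − 2 × 60) = 17000 × 133333.3 / 150273.3 ≈ 15083.6 mm.
Far limit Df = s·(H − f)/(H − s) = 17000 × (133393.3 − 60) / (133393.3 − 17000) = 17000 × 133333.3 / 116393.3 ≈ 19474.2 mm.
Depth of field = Df − Dn = 19474.2 − 15083.6 ≈ 4390.6 mm ≈ 4.39 m.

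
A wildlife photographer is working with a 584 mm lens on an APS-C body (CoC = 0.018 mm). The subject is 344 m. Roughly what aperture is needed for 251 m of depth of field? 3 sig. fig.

f/18

Write h = H − f = f²/(N·c). The thin-lens limits are Dn = s·h/(h + (s−f)) and Df = s·h/(h − (s−f)), so DoF = Df − Dn = 2·s·(s−f)·h / (h² − (s−f)²).
That is a quadratic in h: DoF·h² − 2·s·(s−f)·h − DoF·(s−f)² = 0 ⇒ h = (s−f)·(s + √(s² + DoF²)) / DoF = 343416 × (344000 + √(344000² + 251000²)) / 251000 = 343416 × (344000 + 425837) / 251000 ≈ 1053284 mm.
Then N = f²/(c·h) = 584² / (0.018 × 1053284) = 341056 / 18959 ≈ 18.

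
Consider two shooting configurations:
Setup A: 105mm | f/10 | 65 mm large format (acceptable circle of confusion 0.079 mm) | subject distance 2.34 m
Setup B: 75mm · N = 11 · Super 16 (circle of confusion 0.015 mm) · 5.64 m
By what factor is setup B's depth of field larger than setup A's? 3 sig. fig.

2.46

Setup A: H = 105²/(10×0.079) + 105 ≈ 14060.7 mm; DoF = Df − Dn = 2786.21 − 2016.98 ≈ 769.23 mm.
Setup B: H = 75²/(11×0.015) + 75 ≈ 34165.9 mm; DoF = Df − Dn = 6740.3 − 4848.5 ≈ 1891.8 mm.
Ratio = 1891.8 / 769.23 ≈ 2.46.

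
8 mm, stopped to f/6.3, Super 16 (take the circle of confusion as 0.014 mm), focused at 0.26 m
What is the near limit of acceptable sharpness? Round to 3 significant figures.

193 mm

Hyperfocal distance H = f²/(N·c) + f = 8²/(6.3 × 0.014) + 8 = 64/0.0882 + 8 ≈ 733.6 mm ≈ 0.734 m.
Near limit Dn = s·(H − f)/(H + s − 2f) = 260 × (733.6 − 8) / (733.6 + 260 − 2 × 8) = 260 × 725.6 / 977.6 ≈ 192.98 mm.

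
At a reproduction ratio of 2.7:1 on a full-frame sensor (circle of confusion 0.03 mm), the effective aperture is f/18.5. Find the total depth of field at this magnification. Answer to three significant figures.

At magnification m, DoF ≈ 2·N_eff·c/m² = 2 × 18.5 × 0.03 / 2.7² = 1.11 / 7.29 ≈ 0.152 mm.

0.152 mm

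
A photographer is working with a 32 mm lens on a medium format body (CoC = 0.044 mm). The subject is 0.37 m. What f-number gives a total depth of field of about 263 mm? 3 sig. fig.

f/22

Write h = H − f = f²/(N·c). The thin-lens limits are Dn = s·h/(h + (s−f)) and Df = s·h/(h − (s−f)), so DoF = Df − Dn = 2·s·(s−f)·h / (h² − (s−f)²).
That is a quadratic in h: DoF·h² − 2·s·(s−f)·h − DoF·(s−f)² = 0 ⇒ h = (s−f)·(s + √(s² + DoF²)) / DoF = 338 × (370 + √(370² + 263²)) / 263 = 338 × (370 + 453.948) / 263 ≈ 1058.9 mm.
Then N = f²/(c·h) = 32² / (0.044 × 1058.9) = 1024 / 46.592 ≈ 22.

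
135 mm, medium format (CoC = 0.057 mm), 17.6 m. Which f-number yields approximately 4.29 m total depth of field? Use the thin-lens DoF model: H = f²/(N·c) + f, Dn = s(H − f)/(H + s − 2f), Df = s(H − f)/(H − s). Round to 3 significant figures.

Write h = H − f = f²/(N·c). The thin-lens limits are Dn = s·h/(h + (s−f)) and Df = s·h/(h − (s−f)), so DoF = Df − Dn = 2·s·(s−f)·h / (h² − (s−f)²).
That is a quadratic in h: DoF·h² − 2·s·(s−f)·h − DoF·(s−f)² = 0 ⇒ h = (s−f)·(s + √(s² + DoF²)) / DoF = 17465 × (17600 + √(17600² + 4290²)) / 4290 = 17465 × (17600 + 18115.3) / 4290 ≈ 145400 mm.
Then N = f²/(c·h) = 135² / (0.057 × 145400) = 18225 / 8287.8 ≈ 2.20.

f/2.20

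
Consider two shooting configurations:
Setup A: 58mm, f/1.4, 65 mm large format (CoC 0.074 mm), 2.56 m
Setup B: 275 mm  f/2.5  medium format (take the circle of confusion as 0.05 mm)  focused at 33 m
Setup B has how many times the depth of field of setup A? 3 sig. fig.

9.02

Setup A: H = 58²/(1.4×0.074) + 58 ≈ 32529.0 mm; DoF = Df − Dn = 2773.72 − 2376.86 ≈ 396.86 mm.
Setup B: H = 275²/(2.5×0.05) + 275 ≈ 605275.0 mm; DoF = Df − Dn = 34887.1 − 31306.6 ≈ 3580.5 mm.
Ratio = 3580.5 / 396.86 ≈ 9.02.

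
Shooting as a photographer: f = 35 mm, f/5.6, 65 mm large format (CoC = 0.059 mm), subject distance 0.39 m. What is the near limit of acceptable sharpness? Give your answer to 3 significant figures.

Hyperfocal distance H = f²/(N·c) + f = 35²/(5.6 × 0.059) + 35 = 1225/0.3304 + 35 ≈ 3742.6 mm ≈ 3.743 m.
Near limit Dn = s·(H − f)/(H + s − 2f) = 390 × (3742.6 − 35) / (3742.6 + 390 − 2 × 35) = 390 × 3707.6 / 4062.6 ≈ 355.92 mm.

356 mm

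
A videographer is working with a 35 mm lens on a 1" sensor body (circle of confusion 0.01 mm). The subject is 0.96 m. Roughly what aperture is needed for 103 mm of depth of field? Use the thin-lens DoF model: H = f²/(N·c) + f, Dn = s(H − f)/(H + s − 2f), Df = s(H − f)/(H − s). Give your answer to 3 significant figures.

Write h = H − f = f²/(N·c). The thin-lens limits are Dn = s·h/(h + (s−f)) and Df = s·h/(h − (s−f)), so DoF = Df − Dn = 2·s·(s−f)·h / (h² − (s−f)²).
That is a quadratic in h: DoF·h² − 2·s·(s−f)·h − DoF·(s−f)² = 0 ⇒ h = (s−f)·(s + √(s² + DoF²)) / DoF = 925 × (960 + √(960² + 103²)) / 103 = 925 × (960 + 965.510) / 103 ≈ 17292 mm.
Then N = f²/(c·h) = 35² / (0.01 × 17292) = 1225 / 172.92 ≈ 7.08.

f/7.08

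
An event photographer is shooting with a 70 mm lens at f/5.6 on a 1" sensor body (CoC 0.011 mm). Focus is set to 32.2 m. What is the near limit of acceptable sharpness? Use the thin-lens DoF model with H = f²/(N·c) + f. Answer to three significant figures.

Hyperfocal distance H = f²/(N·c) + f = 70²/(5.6 × 0.011) + 70 = 4900/0.0616 + 70 ≈ 79615.5 mm ≈ 79.62 m.
Near limit Dn = s·(H − f)/(H + s − 2f) = 32200 × (79615.5 − 70) / (79615.5 + 32200 − 2 × 70) = 32200 × 79545.5 / 111675.5 ≈ 22936 mm ≈ 22.9 m.

22.9 m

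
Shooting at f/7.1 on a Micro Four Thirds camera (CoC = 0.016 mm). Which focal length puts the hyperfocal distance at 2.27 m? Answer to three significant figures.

From H = f²/(N·c) + f, with f ≪ H: f ≈ √(H·N·c) = √(2270 × 7.1 × 0.016) = √257.87 ≈ 16.06 mm.
Exact: f² + N·c·f − N·c·H = 0 ⇒ f = (−N·c + √((N·c)² + 4·N·c·H))/2 = (−0.1136 + √1031.5)/2 ≈ 16.002 mm ≈ 16.0 mm.

16.0 mm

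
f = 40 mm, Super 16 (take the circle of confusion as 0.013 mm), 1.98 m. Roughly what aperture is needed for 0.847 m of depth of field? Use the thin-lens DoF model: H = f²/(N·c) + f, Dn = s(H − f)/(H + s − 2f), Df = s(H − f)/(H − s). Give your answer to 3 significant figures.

Write h = H − f = f²/(N·c). The thin-lens limits are Dn = s·h/(h + (s−f)) and Df = s·h/(h − (s−f)), so DoF = Df − Dn = 2·s·(s−f)·h / (h² − (s−f)²).
That is a quadratic in h: DoF·h² − 2·s·(s−f)·h − DoF·(s−f)² = 0 ⇒ h = (s−f)·(s + √(s² + DoF²)) / DoF = 1940 × (1980 + √(1980² + 847²)) / 847 = 1940 × (1980 + 2153.56) / 847 ≈ 9467.7 mm.
Then N = f²/(c·h) = 40² / (0.013 × 9467.7) = 1600 / 123.08 ≈ 13.

f/13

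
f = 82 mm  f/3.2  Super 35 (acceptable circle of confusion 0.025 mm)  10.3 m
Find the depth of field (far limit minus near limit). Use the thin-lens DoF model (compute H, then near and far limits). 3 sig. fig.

2.54 m

Hyperfocal distance H = f²/(N·c) + f = 82²/(3.2 × 0.025) + 82 = 6724/0.08 + 82 ≈ 84132.0 mm ≈ 84.13 m.
Near limit Dn = s·(H − f)/(H + s − 2f) = 10300 × (84132.0 − 82) / (84132.0 + 10300 − 2 × 82) = 10300 × 84050.0 / 94268.0 ≈ 9183.6 mm.
Far limit Df = s·(H − f)/(H − s) = 10300 × (84132.0 − 82) / (84132.0 − 10300) = 10300 × 84050.0 / 73832.0 ≈ 11725.5 mm.
Depth of field = Df − Dn = 11725.5 − 9183.6 ≈ 2541.9 mm ≈ 2.54 m.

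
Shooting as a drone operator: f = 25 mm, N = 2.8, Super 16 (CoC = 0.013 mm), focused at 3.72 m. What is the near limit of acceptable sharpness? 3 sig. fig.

Hyperfocal distance H = f²/(N·c) + f = 25²/(2.8 × 0.013) + 25 = 625/0.0364 + 25 ≈ 17195.3 mm ≈ 17.20 m.
Near limit Dn = s·(H − f)/(H + s − 2f) = 3720 × (17195.3 − 25) / (17195.3 + 3720 − 2 × 25) = 3720 × 17170.3 / 20865.3 ≈ 3061.2 mm ≈ 3.06 m.

3.06 m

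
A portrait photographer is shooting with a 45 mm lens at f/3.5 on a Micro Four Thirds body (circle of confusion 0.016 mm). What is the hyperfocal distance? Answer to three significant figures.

36.2 m

Hyperfocal distance H = f²/(N·c) + f = 45²/(3.5 × 0.016) + 45 = 2025/0.056 + 45 ≈ 36205.7 mm ≈ 36.2 m.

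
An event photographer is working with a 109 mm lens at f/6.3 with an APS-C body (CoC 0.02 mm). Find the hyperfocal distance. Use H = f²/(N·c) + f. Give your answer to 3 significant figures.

Hyperfocal distance H = f²/(N·c) + f = 109²/(6.3 × 0.02) + 109 = 11881/0.126 + 109 ≈ 94402.7 mm ≈ 94.4 m.

94.4 m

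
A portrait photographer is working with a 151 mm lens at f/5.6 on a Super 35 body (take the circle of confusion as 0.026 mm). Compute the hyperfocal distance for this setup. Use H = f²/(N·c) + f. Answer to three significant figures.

157 m

Hyperfocal distance H = f²/(N·c) + f = 151²/(5.6 × 0.026) + 151 = 22801/0.1456 + 151 ≈ 156751.3 mm ≈ 157 m.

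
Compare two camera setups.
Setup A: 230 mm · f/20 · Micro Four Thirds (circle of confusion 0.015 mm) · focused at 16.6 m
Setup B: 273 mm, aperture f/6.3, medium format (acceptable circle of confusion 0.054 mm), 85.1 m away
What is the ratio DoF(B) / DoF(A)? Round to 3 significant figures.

24.9

Setup A: H = 230²/(20×0.015) + 230 ≈ 176563.3 mm; DoF = Df − Dn = 18298.8 − 15189.8 ≈ 3109.0 mm.
Setup B: H = 273²/(6.3×0.054) + 273 ≈ 219347.1 mm; DoF = Df − Dn = 138872 − 61346 ≈ 77526 mm.
Ratio = 77526 / 3109.0 ≈ 24.9.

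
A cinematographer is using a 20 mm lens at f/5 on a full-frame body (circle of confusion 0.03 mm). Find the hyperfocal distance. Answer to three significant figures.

Hyperfocal distance H = f²/(N·c) + f = 20²/(5 × 0.03) + 20 = 400/0.15 + 20 ≈ 2686.7 mm ≈ 2.69 m.

2.69 m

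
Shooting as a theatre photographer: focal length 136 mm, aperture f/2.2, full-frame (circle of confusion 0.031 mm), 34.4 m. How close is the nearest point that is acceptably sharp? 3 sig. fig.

30.5 m

Hyperfocal distance H = f²/(N·c) + f = 136²/(2.2 × 0.031) + 136 = 18496/0.0682 + 136 ≈ 271338.3 mm ≈ 271.3 m.
Near limit Dn = s·(H − f)/(H + s − 2f) = 34400 × (271338.3 − 136) / (271338.3 + 34400 − 2 × 136) = 34400 × 271202.3 / 305466.3 ≈ 30541 mm ≈ 30.5 m.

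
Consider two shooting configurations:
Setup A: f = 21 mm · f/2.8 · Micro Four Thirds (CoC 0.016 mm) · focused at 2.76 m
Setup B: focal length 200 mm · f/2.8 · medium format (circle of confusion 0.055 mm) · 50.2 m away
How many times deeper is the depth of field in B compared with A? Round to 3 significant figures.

Setup A: H = 21²/(2.8×0.016) + 21 ≈ 9864.8 mm; DoF = Df − Dn = 3824.0 − 2159.2 ≈ 1664.8 mm.
Setup B: H = 200²/(2.8×0.055) + 200 ≈ 259940.3 mm; DoF = Df − Dn = 62167 − 42096 ≈ 20071 mm.
Ratio = 20071 / 1664.8 ≈ 12.1.

12.1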